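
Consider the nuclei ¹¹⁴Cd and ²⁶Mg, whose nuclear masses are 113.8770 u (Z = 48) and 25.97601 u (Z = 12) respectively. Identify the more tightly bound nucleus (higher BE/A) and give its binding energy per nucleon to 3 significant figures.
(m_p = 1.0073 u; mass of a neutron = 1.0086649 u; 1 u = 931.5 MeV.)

¹¹⁴Cd; 8.54 MeV/nucleon

¹¹⁴Cd: Σm = 48(1.0073) + 66(1.0086649) = 114.9222834 u; Δm = 1.0452834 u; E_B = 973.68 MeV; E_B/A = 8.541 MeV
²⁶Mg: Σm = 12(1.0073) + 14(1.0086649) = 26.2089086 u; Δm = 0.2328986 u; E_B = 216.95 MeV; E_B/A = 8.344 MeV
¹¹⁴Cd has the higher binding energy per nucleon, so it is the more tightly bound nucleus.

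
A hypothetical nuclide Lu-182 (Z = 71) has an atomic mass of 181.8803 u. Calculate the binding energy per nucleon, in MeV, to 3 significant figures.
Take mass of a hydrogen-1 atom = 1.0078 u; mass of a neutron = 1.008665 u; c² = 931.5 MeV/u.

8.37 MeV/nucleon

Mass of separated nucleons = 71(1.0078) + 111(1.008665) = 71.5538 + 111.961815 = 183.515615 u
Δm = 183.515615 − 181.8803 = 1.635315 u
E_B = 1.635315 × 931.5 = 1523.30 MeV
Dividing by A = 182 gives 8.370 MeV per nucleon.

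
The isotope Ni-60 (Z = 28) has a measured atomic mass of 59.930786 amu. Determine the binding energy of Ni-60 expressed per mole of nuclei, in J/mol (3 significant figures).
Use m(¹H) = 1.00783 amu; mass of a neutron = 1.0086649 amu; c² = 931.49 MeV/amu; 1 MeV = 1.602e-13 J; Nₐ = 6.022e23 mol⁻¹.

5.08e+13 J/mol

Total constituent mass: 28 × 1.00783 + 32 × 1.0086649 = 60.4965168 amu
Mass defect Δm = 60.4965168 − 59.930786 = 0.5657308 amu
E_B = 0.5657308 × 931.49 = 526.973 MeV
Per nucleus in joules: 526.973 MeV × 1.602e-13 J/MeV = 8.4421e-11 J
Per mole: 8.4421e-11 J × 6.022e23 mol⁻¹ = 5.0838e+13 J/mol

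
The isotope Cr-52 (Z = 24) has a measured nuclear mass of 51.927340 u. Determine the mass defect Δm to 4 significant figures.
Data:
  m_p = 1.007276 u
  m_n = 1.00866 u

0.4898 u

Z = 24, so N = A − Z = 52 − 24 = 28.
Total constituent mass: 24 × 1.007276 + 28 × 1.00866 = 52.417104 u
Mass defect Δm = 52.417104 − 51.927340 = 0.489764 u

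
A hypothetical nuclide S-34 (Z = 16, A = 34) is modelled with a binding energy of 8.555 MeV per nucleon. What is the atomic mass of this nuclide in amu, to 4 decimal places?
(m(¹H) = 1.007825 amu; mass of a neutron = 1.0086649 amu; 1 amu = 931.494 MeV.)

33.9689 amu

Total binding energy = 34 × 8.555 = 290.870 MeV
Mass defect = 290.870 MeV / (931.494 MeV/amu) = 0.312262 amu
Constituent mass = 16(1.007825) + 18(1.0086649) = 34.2811682 amu
Atomic mass = 34.2811682 − 0.312262 = 33.9689062 amu ≈ 33.9689 amu (to 4 decimal places)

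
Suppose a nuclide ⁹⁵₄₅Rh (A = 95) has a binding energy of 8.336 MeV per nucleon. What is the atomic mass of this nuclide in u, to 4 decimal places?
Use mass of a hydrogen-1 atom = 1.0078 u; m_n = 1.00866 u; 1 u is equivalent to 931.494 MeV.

Total binding energy = 95 × 8.336 = 791.920 MeV
Mass defect = 791.920 MeV / (931.494 MeV/u) = 0.850161 u
Constituent mass = 45(1.0078) + 50(1.00866) = 95.78400 u
Atomic mass = 95.78400 − 0.850161 = 94.933839 u ≈ 94.9338 u (to 4 decimal places)

94.9338 u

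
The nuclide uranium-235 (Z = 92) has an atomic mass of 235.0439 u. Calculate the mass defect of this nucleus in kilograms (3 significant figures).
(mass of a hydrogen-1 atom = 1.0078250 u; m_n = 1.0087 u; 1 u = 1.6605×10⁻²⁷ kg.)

3.19e-27 kg

With 92 protons and 143 neutrons (A = 235):
Total constituent mass: 92 × 1.0078250 + 143 × 1.0087 = 236.9640000 u
The mass defect is 236.9640000 − 235.0439 = 1.9201000 u.
In SI units: 1.9201000 u × 1.6605×10⁻²⁷ kg/u = 3.1883e-27 kg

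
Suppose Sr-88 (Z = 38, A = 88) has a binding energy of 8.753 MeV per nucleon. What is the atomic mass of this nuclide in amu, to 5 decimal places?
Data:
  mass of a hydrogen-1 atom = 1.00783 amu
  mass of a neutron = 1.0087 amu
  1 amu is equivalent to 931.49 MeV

87.90562 amu

Total binding energy = 88 × 8.753 = 770.264 MeV
Mass defect = 770.264 MeV / (931.49 MeV/amu) = 0.8269160 amu
Constituent mass = 38(1.00783) + 50(1.0087) = 88.73254 amu
Atomic mass = 88.73254 − 0.8269160 = 87.9056240 amu ≈ 87.90562 amu (to 5 decimal places)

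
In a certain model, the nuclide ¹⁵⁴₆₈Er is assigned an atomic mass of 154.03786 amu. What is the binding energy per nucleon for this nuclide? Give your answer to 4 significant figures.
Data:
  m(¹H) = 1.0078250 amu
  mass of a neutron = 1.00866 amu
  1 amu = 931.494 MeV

The nucleus contains 68 protons and 154 − 68 = 86 neutrons.
Σm = 68·m(¹H) + 86·m_n = 68.5321000 + 86.74476 = 155.2768600 amu
Δm = 155.2768600 − 154.03786 = 1.2390000 amu
Converting to energy: 1.2390000 amu × 931.494 MeV/amu = 1154.12 MeV
Dividing by A = 154 gives 7.494 MeV per nucleon.

7.494 MeV/nucleon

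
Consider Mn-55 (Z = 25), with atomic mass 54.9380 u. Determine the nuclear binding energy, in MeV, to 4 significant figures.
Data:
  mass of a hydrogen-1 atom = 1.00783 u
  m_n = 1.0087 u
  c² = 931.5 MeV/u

The nucleus contains 25 protons and 55 − 25 = 30 neutrons.
Σm = 25·m(¹H) + 30·m_n = 25.19575 + 30.2610 = 55.45675 u
The mass defect is 55.45675 − 54.9380 = 0.51875 u.
Binding energy = Δm·c² = 0.51875 × 931.5 MeV/u = 483.216 MeV

483.2 MeV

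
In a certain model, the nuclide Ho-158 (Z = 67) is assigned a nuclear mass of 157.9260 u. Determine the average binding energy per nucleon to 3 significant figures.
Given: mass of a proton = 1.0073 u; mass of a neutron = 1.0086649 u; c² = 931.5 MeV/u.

7.97 MeV/nucleon

The nucleus contains 67 protons and 158 − 67 = 91 neutrons.
Mass of separated nucleons = 67(1.0073) + 91(1.0086649) = 67.4891 + 91.7885059 = 159.2776059 u
The mass defect is 159.2776059 − 157.9260 = 1.3516059 u.
E_B = 1.3516059 × 931.5 = 1259.02 MeV
Per nucleon: 1259.02 / 158 = 7.968 MeV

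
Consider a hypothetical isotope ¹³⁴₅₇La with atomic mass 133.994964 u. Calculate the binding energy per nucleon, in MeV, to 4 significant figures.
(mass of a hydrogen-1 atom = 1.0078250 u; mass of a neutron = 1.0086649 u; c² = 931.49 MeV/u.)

7.773 MeV/nucleon

The nucleus contains 57 protons and 134 − 57 = 77 neutrons.
Σm = 57·m(¹H) + 77·m_n = 57.4460250 + 77.6671973 = 135.1132223 u
Mass defect Δm = 135.1132223 − 133.994964 = 1.1182583 u
Converting to energy: 1.1182583 u × 931.49 MeV/u = 1041.646 MeV
Dividing by A = 134 gives 7.773 MeV per nucleon.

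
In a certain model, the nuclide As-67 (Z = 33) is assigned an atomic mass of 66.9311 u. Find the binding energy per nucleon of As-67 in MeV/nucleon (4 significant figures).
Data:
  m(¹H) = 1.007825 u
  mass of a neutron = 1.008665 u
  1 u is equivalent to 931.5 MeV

8.644 MeV/nucleon

Z = 33, so N = A − Z = 67 − 33 = 34.
Σm = 33·m(¹H) + 34·m_n = 33.258225 + 34.294610 = 67.552835 u
Δm = 67.552835 − 66.9311 = 0.621735 u
Converting to energy: 0.621735 u × 931.5 MeV/u = 579.146 MeV
Dividing by A = 67 gives 8.644 MeV per nucleon.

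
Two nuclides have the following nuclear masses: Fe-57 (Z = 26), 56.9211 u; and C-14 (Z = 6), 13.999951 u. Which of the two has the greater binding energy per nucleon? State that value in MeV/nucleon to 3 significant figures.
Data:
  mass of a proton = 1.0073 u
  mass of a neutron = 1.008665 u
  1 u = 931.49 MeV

Fe-57; 8.78 MeV/nucleon

Fe-57: Σm = 26(1.0073) + 31(1.008665) = 57.458415 u; Δm = 0.537315 u; E_B = 500.50 MeV; E_B/A = 8.781 MeV
C-14: Σm = 6(1.0073) + 8(1.008665) = 14.113120 u; Δm = 0.113169 u; E_B = 105.42 MeV; E_B/A = 7.530 MeV
Fe-57 has the higher binding energy per nucleon, so it is the more tightly bound nucleus.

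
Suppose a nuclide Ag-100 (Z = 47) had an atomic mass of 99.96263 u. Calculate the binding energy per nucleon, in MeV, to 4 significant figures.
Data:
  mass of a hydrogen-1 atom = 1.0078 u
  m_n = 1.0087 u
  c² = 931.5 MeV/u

8.058 MeV/nucleon

With 47 protons and 53 neutrons (A = 100):
Total constituent mass: 47 × 1.0078 + 53 × 1.0087 = 100.8277 u
Δm = 100.8277 − 99.96263 = 0.86507 u
E_B = 0.86507 × 931.5 = 805.813 MeV
Per nucleon: 805.813 / 100 = 8.058 MeV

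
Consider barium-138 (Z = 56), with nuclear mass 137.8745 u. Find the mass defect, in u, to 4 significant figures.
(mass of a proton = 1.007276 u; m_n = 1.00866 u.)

The nucleus contains 56 protons and 138 − 56 = 82 neutrons.
Total constituent mass: 56 × 1.007276 + 82 × 1.00866 = 139.117576 u
Δm = 139.117576 − 137.8745 = 1.243076 u

1.243 u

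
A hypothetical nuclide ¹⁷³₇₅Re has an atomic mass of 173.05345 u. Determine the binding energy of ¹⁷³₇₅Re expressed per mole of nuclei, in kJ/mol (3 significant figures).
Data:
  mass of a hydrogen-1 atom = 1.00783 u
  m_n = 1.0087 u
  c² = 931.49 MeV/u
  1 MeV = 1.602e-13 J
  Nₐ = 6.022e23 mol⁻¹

Total constituent mass: 75 × 1.00783 + 98 × 1.0087 = 174.43985 u
Mass defect Δm = 174.43985 − 173.05345 = 1.38640 u
E_B = 1.38640 × 931.49 = 1291.42 MeV
Per nucleus in joules: 1291.42 MeV × 1.602e-13 J/MeV = 2.0689e-10 J
Per mole: 2.0689e-10 J × 6.022e23 mol⁻¹ = 1.2459e+14 J/mol

1.25e+11 kJ/mol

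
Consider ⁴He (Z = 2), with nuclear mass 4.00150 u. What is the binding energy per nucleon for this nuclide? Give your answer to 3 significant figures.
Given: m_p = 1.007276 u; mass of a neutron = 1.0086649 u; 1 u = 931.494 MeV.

7.08 MeV/nucleon

Σm = 2·m_p + 2·m_n = 2.014552 + 2.0173298 = 4.0318818 u
The mass defect is 4.0318818 − 4.00150 = 0.0303818 u.
Converting to energy: 0.0303818 u × 931.494 MeV/u = 28.3005 MeV
Per nucleon: 28.3005 / 4 = 7.075 MeV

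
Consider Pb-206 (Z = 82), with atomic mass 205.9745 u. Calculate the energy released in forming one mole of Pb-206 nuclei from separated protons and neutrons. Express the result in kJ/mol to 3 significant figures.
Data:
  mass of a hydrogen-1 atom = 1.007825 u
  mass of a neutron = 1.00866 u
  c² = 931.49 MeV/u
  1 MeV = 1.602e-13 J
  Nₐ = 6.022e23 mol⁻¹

1.56e+11 kJ/mol

Total constituent mass: 82 × 1.007825 + 124 × 1.00866 = 207.715490 u
Mass defect Δm = 207.715490 − 205.9745 = 1.740990 u
E_B = 1.740990 × 931.49 = 1621.71 MeV
Per nucleus in joules: 1621.71 MeV × 1.602e-13 J/MeV = 2.5980e-10 J
Per mole: 2.5980e-10 J × 6.022e23 mol⁻¹ = 1.5645e+14 J/mol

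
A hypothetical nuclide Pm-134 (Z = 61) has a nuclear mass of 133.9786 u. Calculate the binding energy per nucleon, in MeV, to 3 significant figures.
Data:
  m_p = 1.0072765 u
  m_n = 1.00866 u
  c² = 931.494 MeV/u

7.63 MeV/nucleon

With 61 protons and 73 neutrons (A = 134):
Σm = 61·m_p + 73·m_n = 61.4438665 + 73.63218 = 135.0760465 u
The mass defect is 135.0760465 − 133.9786 = 1.0974465 u.
E_B = 1.0974465 × 931.494 = 1022.26 MeV
Dividing by A = 134 gives 7.629 MeV per nucleon.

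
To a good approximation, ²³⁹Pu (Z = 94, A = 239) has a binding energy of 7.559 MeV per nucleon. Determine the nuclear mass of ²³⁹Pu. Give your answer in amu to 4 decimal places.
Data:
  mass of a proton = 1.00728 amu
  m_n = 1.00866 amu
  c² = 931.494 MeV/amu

Total binding energy = 239 × 7.559 = 1806.601 MeV
Mass defect = 1806.601 MeV / (931.494 MeV/amu) = 1.939466 amu
Constituent mass = 94(1.00728) + 145(1.00866) = 240.94002 amu
Nuclear mass = 240.94002 − 1.939466 = 239.000554 amu ≈ 239.0006 amu (to 4 decimal places)

239.0006 amu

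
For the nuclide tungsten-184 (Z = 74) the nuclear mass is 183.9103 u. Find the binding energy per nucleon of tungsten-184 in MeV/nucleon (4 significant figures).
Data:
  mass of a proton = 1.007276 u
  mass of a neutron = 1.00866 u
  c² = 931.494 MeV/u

8.002 MeV/nucleon

Σm = 74·m_p + 110·m_n = 74.538424 + 110.95260 = 185.491024 u
Mass defect Δm = 185.491024 − 183.9103 = 1.580724 u
E_B = 1.580724 × 931.494 = 1472.43 MeV
BE/A = 1472.43 MeV / 184 = 8.002 MeV/nucleon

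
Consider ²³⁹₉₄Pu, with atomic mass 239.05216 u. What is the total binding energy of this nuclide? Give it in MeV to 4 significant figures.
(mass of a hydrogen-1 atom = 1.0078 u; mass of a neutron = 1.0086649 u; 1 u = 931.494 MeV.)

1805 MeV

With 94 protons and 145 neutrons (A = 239):
Total constituent mass: 94 × 1.0078 + 145 × 1.0086649 = 240.9896105 u
Mass defect Δm = 240.9896105 − 239.05216 = 1.9374505 u
E_B = 1.9374505 × 931.494 = 1804.72 MeV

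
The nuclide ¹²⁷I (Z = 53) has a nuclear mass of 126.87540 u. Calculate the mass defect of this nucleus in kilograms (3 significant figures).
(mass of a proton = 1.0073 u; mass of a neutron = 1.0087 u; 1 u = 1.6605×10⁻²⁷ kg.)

1.92e-27 kg

Σm = 53·m_p + 74·m_n = 53.3869 + 74.6438 = 128.0307 u
Δm = 128.0307 − 126.87540 = 1.15530 u
In SI units: 1.15530 u × 1.6605×10⁻²⁷ kg/u = 1.9184e-27 kg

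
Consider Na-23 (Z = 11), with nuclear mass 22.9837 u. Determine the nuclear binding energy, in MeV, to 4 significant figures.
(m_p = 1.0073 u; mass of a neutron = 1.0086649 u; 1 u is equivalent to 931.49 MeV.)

Mass of separated nucleons = 11(1.0073) + 12(1.0086649) = 11.0803 + 12.1039788 = 23.1842788 u
Mass defect Δm = 23.1842788 − 22.9837 = 0.2005788 u
Binding energy = Δm·c² = 0.2005788 × 931.49 MeV/u = 186.837 MeV

186.8 MeV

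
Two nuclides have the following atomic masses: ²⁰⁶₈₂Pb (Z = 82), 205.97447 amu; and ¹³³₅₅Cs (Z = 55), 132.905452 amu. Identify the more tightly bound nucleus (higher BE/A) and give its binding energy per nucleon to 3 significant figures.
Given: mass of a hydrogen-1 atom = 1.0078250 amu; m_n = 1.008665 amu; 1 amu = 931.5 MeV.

²⁰⁶₈₂Pb: Σm = 82(1.0078250) + 124(1.008665) = 207.7161100 amu; Δm = 1.7416400 amu; E_B = 1622.3 MeV; E_B/A = 7.875 MeV
¹³³₅₅Cs: Σm = 55(1.0078250) + 78(1.008665) = 134.1062450 amu; Δm = 1.2007930 amu; E_B = 1118.5 MeV; E_B/A = 8.410 MeV
¹³³₅₅Cs has the higher binding energy per nucleon, so it is the more tightly bound nucleus.

¹³³₅₅Cs; 8.41 MeV/nucleon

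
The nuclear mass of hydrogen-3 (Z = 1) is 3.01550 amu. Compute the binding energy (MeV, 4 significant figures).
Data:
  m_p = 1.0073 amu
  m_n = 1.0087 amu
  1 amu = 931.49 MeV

With 1 protons and 2 neutrons (A = 3):
Total constituent mass: 1 × 1.0073 + 2 × 1.0087 = 3.0247 amu
Mass defect Δm = 3.0247 − 3.01550 = 0.00920 amu
E_B = 0.00920 × 931.49 = 8.56971 MeV

8.570 MeV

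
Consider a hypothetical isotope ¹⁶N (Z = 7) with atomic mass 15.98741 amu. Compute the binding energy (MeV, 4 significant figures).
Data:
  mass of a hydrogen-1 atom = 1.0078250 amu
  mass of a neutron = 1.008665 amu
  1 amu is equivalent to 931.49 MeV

Total constituent mass: 7 × 1.0078250 + 9 × 1.008665 = 16.1327600 amu
Δm = 16.1327600 − 15.98741 = 0.1453500 amu
Converting to energy: 0.1453500 amu × 931.49 MeV/amu = 135.392 MeV

135.4 MeV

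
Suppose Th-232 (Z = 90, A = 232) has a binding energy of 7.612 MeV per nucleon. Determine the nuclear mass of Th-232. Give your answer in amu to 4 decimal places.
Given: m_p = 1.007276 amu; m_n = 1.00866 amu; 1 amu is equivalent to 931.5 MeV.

Total binding energy = 232 × 7.612 = 1765.984 MeV
Mass defect = 1765.984 MeV / (931.5 MeV/amu) = 1.895850 amu
Constituent mass = 90(1.007276) + 142(1.00866) = 233.884560 amu
Nuclear mass = 233.884560 − 1.895850 = 231.988710 amu ≈ 231.9887 amu (to 4 decimal places)

231.9887 amu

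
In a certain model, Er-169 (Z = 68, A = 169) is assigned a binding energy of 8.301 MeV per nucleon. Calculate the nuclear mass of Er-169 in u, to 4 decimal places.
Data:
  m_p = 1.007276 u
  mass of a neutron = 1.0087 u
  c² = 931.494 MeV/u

168.8674 u

Total binding energy = 169 × 8.301 = 1402.869 MeV
Mass defect = 1402.869 MeV / (931.494 MeV/u) = 1.506042 u
Constituent mass = 68(1.007276) + 101(1.0087) = 170.373468 u
Nuclear mass = 170.373468 − 1.506042 = 168.867426 u ≈ 168.8674 u (to 4 decimal places)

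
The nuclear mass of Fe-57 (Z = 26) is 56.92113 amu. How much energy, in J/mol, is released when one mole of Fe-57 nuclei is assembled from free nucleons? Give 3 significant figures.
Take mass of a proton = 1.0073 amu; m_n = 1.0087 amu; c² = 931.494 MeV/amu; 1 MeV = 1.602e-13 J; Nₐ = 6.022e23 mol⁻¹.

4.84e+13 J/mol

Total constituent mass: 26 × 1.0073 + 31 × 1.0087 = 57.4595 amu
Mass defect Δm = 57.4595 − 56.92113 = 0.53837 amu
Converting to energy: 0.53837 amu × 931.494 MeV/amu = 501.488 MeV
Per nucleus in joules: 501.488 MeV × 1.602e-13 J/MeV = 8.0338e-11 J
Per mole: 8.0338e-11 J × 6.022e23 mol⁻¹ = 4.8380e+13 J/mol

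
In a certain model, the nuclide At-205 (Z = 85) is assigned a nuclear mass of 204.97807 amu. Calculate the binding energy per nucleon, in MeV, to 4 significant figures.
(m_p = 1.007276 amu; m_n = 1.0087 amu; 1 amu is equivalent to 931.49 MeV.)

7.654 MeV/nucleon

Z = 85, so N = A − Z = 205 − 85 = 120.
Mass of separated nucleons = 85(1.007276) + 120(1.0087) = 85.618460 + 121.0440 = 206.662460 amu
Mass defect Δm = 206.662460 − 204.97807 = 1.684390 amu
Converting to energy: 1.684390 amu × 931.49 MeV/amu = 1568.99 MeV
Per nucleon: 1568.99 / 205 = 7.654 MeV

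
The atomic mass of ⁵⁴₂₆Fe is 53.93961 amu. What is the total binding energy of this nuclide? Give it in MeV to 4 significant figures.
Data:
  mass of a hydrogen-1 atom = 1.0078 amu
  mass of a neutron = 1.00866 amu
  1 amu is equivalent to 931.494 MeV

The nucleus contains 26 protons and 54 − 26 = 28 neutrons.
Mass of separated nucleons = 26(1.0078) + 28(1.00866) = 26.2028 + 28.24248 = 54.44528 amu
The mass defect is 54.44528 − 53.93961 = 0.50567 amu.
Binding energy = Δm·c² = 0.50567 × 931.494 MeV/amu = 471.029 MeV

471.0 MeV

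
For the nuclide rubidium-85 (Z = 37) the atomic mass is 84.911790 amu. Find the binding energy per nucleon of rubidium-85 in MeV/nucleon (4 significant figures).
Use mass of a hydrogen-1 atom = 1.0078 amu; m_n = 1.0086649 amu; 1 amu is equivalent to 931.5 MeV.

The nucleus contains 37 protons and 85 − 37 = 48 neutrons.
Σm = 37·m(¹H) + 48·m_n = 37.2886 + 48.4159152 = 85.7045152 amu
Mass defect Δm = 85.7045152 − 84.911790 = 0.7927252 amu
Converting to energy: 0.7927252 amu × 931.5 MeV/amu = 738.424 MeV
Dividing by A = 85 gives 8.687 MeV per nucleon.

8.687 MeV/nucleon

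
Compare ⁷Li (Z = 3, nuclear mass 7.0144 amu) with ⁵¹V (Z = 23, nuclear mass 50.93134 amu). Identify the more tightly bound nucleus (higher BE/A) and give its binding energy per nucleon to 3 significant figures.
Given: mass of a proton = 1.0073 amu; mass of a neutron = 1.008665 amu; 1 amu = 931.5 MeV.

⁵¹V; 8.75 MeV/nucleon

⁷Li: Σm = 3(1.0073) + 4(1.008665) = 7.056560 amu; Δm = 0.042160 amu; E_B = 39.272 MeV; E_B/A = 5.610 MeV
⁵¹V: Σm = 23(1.0073) + 28(1.008665) = 51.410520 amu; Δm = 0.479180 amu; E_B = 446.36 MeV; E_B/A = 8.752 MeV
⁵¹V has the higher binding energy per nucleon, so it is the more tightly bound nucleus.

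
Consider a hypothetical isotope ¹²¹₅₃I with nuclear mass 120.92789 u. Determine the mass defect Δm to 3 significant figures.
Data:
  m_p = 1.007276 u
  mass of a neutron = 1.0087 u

Mass of separated nucleons = 53(1.007276) + 68(1.0087) = 53.385628 + 68.5916 = 121.977228 u
Δm = 121.977228 − 120.92789 = 1.049338 u

1.05 u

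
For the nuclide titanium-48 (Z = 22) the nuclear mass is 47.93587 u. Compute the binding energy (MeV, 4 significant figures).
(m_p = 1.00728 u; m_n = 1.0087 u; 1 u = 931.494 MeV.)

419.6 MeV

The nucleus contains 22 protons and 48 − 22 = 26 neutrons.
Mass of separated nucleons = 22(1.00728) + 26(1.0087) = 22.16016 + 26.2262 = 48.38636 u
The mass defect is 48.38636 − 47.93587 = 0.45049 u.
E_B = 0.45049 × 931.494 = 419.629 MeV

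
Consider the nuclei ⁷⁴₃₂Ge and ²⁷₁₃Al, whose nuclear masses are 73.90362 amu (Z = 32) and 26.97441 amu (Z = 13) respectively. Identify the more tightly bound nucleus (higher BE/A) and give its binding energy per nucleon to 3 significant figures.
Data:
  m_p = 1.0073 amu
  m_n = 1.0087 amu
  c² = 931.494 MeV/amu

⁷⁴₃₂Ge; 8.75 MeV/nucleon

⁷⁴₃₂Ge: Σm = 32(1.0073) + 42(1.0087) = 74.5990 amu; Δm = 0.69538 amu; E_B = 647.74 MeV; E_B/A = 8.753 MeV
²⁷₁₃Al: Σm = 13(1.0073) + 14(1.0087) = 27.2167 amu; Δm = 0.24229 amu; E_B = 225.69 MeV; E_B/A = 8.359 MeV
⁷⁴₃₂Ge has the higher binding energy per nucleon, so it is the more tightly bound nucleus.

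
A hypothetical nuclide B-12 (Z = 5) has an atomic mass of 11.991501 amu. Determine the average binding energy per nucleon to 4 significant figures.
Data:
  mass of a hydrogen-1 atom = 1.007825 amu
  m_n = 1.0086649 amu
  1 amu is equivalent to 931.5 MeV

Σm = 5·m(¹H) + 7·m_n = 5.039125 + 7.0606543 = 12.0997793 amu
Mass defect Δm = 12.0997793 − 11.991501 = 0.1082783 amu
Binding energy = Δm·c² = 0.1082783 × 931.5 MeV/amu = 100.861 MeV
BE/A = 100.861 MeV / 12 = 8.405 MeV/nucleon

8.405 MeV/nucleon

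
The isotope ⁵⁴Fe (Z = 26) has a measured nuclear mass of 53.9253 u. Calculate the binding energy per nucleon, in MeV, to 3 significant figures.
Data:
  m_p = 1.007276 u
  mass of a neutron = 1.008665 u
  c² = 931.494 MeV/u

8.74 MeV/nucleon

Z = 26, so N = A − Z = 54 − 26 = 28.
Σm = 26·m_p + 28·m_n = 26.189176 + 28.242620 = 54.431796 u
Mass defect Δm = 54.431796 − 53.9253 = 0.506496 u
Binding energy = Δm·c² = 0.506496 × 931.494 MeV/u = 471.798 MeV
Dividing by A = 54 gives 8.737 MeV per nucleon.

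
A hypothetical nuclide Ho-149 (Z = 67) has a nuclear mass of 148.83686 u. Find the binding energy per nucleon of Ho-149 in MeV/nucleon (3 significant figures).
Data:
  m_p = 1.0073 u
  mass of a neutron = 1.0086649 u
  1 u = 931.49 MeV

8.52 MeV/nucleon

With 67 protons and 82 neutrons (A = 149):
Total constituent mass: 67 × 1.0073 + 82 × 1.0086649 = 150.1996218 u
Mass defect Δm = 150.1996218 − 148.83686 = 1.3627618 u
E_B = 1.3627618 × 931.49 = 1269.40 MeV
BE/A = 1269.40 MeV / 149 = 8.519 MeV/nucleon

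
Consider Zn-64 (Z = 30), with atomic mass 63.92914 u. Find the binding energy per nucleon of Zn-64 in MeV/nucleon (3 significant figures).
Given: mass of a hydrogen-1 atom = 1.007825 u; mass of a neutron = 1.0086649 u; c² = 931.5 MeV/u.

The nucleus contains 30 protons and 64 − 30 = 34 neutrons.
Σm = 30·m(¹H) + 34·m_n = 30.234750 + 34.2946066 = 64.5293566 u
Δm = 64.5293566 − 63.92914 = 0.6002166 u
Converting to energy: 0.6002166 u × 931.5 MeV/u = 559.102 MeV
Dividing by A = 64 gives 8.736 MeV per nucleon.

8.74 MeV/nucleon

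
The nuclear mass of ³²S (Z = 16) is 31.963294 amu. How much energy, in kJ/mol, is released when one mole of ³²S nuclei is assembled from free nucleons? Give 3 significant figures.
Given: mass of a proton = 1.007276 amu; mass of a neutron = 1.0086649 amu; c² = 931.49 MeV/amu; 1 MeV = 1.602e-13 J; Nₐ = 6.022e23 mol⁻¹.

Z = 16, so N = A − Z = 32 − 16 = 16.
Σm = 16·m_p + 16·m_n = 16.116416 + 16.1386384 = 32.2550544 amu
Mass defect Δm = 32.2550544 − 31.963294 = 0.2917604 amu
E_B = 0.2917604 × 931.49 = 271.772 MeV
Per nucleus in joules: 271.772 MeV × 1.602e-13 J/MeV = 4.3538e-11 J
Per mole: 4.3538e-11 J × 6.022e23 mol⁻¹ = 2.6219e+13 J/mol

2.62e+10 kJ/mol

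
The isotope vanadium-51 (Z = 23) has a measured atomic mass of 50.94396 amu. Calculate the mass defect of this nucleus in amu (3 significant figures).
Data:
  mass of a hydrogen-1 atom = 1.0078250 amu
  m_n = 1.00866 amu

Z = 23, so N = A − Z = 51 − 23 = 28.
Σm = 23·m(¹H) + 28·m_n = 23.1799750 + 28.24248 = 51.4224550 amu
Mass defect Δm = 51.4224550 − 50.94396 = 0.4784950 amu

0.478 amu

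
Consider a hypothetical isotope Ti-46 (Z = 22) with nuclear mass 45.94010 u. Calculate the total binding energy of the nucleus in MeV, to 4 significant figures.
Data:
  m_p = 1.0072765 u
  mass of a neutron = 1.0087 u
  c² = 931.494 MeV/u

399.4 MeV

Σm = 22·m_p + 24·m_n = 22.1600830 + 24.2088 = 46.3688830 u
Δm = 46.3688830 − 45.94010 = 0.4287830 u
Binding energy = Δm·c² = 0.4287830 × 931.494 MeV/u = 399.409 MeV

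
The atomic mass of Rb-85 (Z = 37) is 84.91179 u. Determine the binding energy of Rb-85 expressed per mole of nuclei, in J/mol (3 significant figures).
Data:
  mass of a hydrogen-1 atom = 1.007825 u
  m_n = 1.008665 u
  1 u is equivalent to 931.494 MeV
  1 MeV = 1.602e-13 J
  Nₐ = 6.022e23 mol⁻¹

Z = 37, so N = A − Z = 85 − 37 = 48.
Σm = 37·m(¹H) + 48·m_n = 37.289525 + 48.415920 = 85.705445 u
Mass defect Δm = 85.705445 − 84.91179 = 0.793655 u
Binding energy = Δm·c² = 0.793655 × 931.494 MeV/u = 739.285 MeV
Per nucleus in joules: 739.285 MeV × 1.602e-13 J/MeV = 1.1843e-10 J
Per mole: 1.1843e-10 J × 6.022e23 mol⁻¹ = 7.1319e+13 J/mol

7.13e+13 J/mol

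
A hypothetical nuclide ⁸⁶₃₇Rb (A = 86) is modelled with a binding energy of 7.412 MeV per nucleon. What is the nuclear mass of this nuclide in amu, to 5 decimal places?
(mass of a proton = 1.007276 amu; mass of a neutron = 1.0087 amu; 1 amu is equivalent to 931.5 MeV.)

86.01120 amu

Total binding energy = 86 × 7.412 = 637.432 MeV
Mass defect = 637.432 MeV / (931.5 MeV/amu) = 0.68430703 amu
Constituent mass = 37(1.007276) + 49(1.0087) = 86.695512 amu
Nuclear mass = 86.695512 − 0.68430703 = 86.01120497 amu ≈ 86.01120 amu (to 5 decimal places)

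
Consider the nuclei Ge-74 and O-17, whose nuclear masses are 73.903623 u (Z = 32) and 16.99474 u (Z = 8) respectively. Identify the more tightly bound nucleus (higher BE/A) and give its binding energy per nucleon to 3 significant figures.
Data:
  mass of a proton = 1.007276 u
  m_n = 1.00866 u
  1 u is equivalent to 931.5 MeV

Ge-74: Σm = 32(1.007276) + 42(1.00866) = 74.596552 u; Δm = 0.692929 u; E_B = 645.46 MeV; E_B/A = 8.722 MeV
O-17: Σm = 8(1.007276) + 9(1.00866) = 17.136148 u; Δm = 0.141408 u; E_B = 131.72 MeV; E_B/A = 7.748 MeV
Ge-74 has the higher binding energy per nucleon, so it is the more tightly bound nucleus.

Ge-74; 8.72 MeV/nucleon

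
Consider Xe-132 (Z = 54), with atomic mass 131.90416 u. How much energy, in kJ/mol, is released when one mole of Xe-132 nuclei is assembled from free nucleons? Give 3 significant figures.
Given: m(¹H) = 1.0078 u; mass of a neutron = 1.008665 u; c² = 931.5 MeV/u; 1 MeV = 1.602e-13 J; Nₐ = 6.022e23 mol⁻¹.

Σm = 54·m(¹H) + 78·m_n = 54.4212 + 78.675870 = 133.097070 u
Δm = 133.097070 − 131.90416 = 1.192910 u
Converting to energy: 1.192910 u × 931.5 MeV/u = 1111.20 MeV
Per nucleus in joules: 1111.20 MeV × 1.602e-13 J/MeV = 1.7801e-10 J
Per mole: 1.7801e-10 J × 6.022e23 mol⁻¹ = 1.0720e+14 J/mol

1.07e+11 kJ/mol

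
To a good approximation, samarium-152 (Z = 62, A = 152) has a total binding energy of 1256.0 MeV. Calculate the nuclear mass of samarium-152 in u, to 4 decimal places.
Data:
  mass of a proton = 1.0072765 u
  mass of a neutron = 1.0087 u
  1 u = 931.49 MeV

151.8858 u

Mass defect = 1256.0 MeV / (931.49 MeV/u) = 1.348377 u
Constituent mass = 62(1.0072765) + 90(1.0087) = 153.2341430 u
Nuclear mass = 153.2341430 − 1.348377 = 151.8857660 u ≈ 151.8858 u (to 4 decimal places)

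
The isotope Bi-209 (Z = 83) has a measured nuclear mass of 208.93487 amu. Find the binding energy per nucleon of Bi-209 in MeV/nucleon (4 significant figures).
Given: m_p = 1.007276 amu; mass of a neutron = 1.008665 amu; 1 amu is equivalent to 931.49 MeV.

Mass of separated nucleons = 83(1.007276) + 126(1.008665) = 83.603908 + 127.091790 = 210.695698 amu
The mass defect is 210.695698 − 208.93487 = 1.760828 amu.
E_B = 1.760828 × 931.49 = 1640.19 MeV
BE/A = 1640.19 MeV / 209 = 7.848 MeV/nucleon

7.848 MeV/nucleon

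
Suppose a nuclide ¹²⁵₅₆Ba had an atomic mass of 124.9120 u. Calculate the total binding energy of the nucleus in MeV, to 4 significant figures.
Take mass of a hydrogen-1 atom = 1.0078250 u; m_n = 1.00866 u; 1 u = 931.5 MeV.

Total constituent mass: 56 × 1.0078250 + 69 × 1.00866 = 126.0357400 u
The mass defect is 126.0357400 − 124.9120 = 1.1237400 u.
Converting to energy: 1.1237400 u × 931.5 MeV/u = 1046.76 MeV

1047 MeV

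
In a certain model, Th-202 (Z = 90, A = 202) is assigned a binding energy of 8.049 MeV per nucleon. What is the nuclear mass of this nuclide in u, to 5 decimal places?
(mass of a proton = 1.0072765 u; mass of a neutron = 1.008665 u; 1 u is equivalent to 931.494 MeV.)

201.87989 u

Total binding energy = 202 × 8.049 = 1625.898 MeV
Mass defect = 1625.898 MeV / (931.494 MeV/u) = 1.7454734 u
Constituent mass = 90(1.0072765) + 112(1.008665) = 203.6253650 u
Nuclear mass = 203.6253650 − 1.7454734 = 201.8798916 u ≈ 201.87989 u (to 5 decimal places)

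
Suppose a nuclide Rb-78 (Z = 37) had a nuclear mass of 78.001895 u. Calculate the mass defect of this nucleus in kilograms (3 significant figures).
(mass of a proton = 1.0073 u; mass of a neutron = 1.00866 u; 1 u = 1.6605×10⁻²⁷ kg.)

Z = 37, so N = A − Z = 78 − 37 = 41.
Mass of separated nucleons = 37(1.0073) + 41(1.00866) = 37.2701 + 41.35506 = 78.62516 u
Δm = 78.62516 − 78.001895 = 0.623265 u
In SI units: 0.623265 u × 1.6605×10⁻²⁷ kg/u = 1.0349e-27 kg

1.03e-27 kg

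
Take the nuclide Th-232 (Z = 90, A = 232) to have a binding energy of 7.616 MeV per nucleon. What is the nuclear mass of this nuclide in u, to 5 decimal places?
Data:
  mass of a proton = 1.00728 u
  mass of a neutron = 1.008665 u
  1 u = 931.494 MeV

Total binding energy = 232 × 7.616 = 1766.912 MeV
Mass defect = 1766.912 MeV / (931.494 MeV/u) = 1.8968582 u
Constituent mass = 90(1.00728) + 142(1.008665) = 233.885630 u
Nuclear mass = 233.885630 − 1.8968582 = 231.9887718 u ≈ 231.98877 u (to 5 decimal places)

231.98877 u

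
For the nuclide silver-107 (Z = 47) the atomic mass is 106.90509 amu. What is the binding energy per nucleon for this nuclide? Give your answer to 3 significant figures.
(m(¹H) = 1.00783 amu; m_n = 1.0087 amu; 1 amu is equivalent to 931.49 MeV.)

8.57 MeV/nucleon

The nucleus contains 47 protons and 107 − 47 = 60 neutrons.
Total constituent mass: 47 × 1.00783 + 60 × 1.0087 = 107.89001 amu
Δm = 107.89001 − 106.90509 = 0.98492 amu
Converting to energy: 0.98492 amu × 931.49 MeV/amu = 917.443 MeV
Dividing by A = 107 gives 8.574 MeV per nucleon.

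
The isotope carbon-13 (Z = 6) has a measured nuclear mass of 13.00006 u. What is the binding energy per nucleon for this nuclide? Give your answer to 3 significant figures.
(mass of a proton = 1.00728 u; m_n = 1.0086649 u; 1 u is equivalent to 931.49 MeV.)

7.47 MeV/nucleon

Z = 6, so N = A − Z = 13 − 6 = 7.
Total constituent mass: 6 × 1.00728 + 7 × 1.0086649 = 13.1043343 u
Δm = 13.1043343 − 13.00006 = 0.1042743 u
E_B = 0.1042743 × 931.49 = 97.1305 MeV
Per nucleon: 97.1305 / 13 = 7.472 MeV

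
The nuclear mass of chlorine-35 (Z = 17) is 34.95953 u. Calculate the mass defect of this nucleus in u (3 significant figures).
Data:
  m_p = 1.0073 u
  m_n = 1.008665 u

0.321 u

Z = 17, so N = A − Z = 35 − 17 = 18.
Total constituent mass: 17 × 1.0073 + 18 × 1.008665 = 35.280070 u
The mass defect is 35.280070 − 34.95953 = 0.320540 u.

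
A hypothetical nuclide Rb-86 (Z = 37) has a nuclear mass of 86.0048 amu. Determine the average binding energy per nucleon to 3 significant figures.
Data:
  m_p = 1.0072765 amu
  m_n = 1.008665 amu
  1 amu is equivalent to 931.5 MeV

Mass of separated nucleons = 37(1.0072765) + 49(1.008665) = 37.2692305 + 49.424585 = 86.6938155 amu
Mass defect Δm = 86.6938155 − 86.0048 = 0.6890155 amu
Converting to energy: 0.6890155 amu × 931.5 MeV/amu = 641.818 MeV
Per nucleon: 641.818 / 86 = 7.463 MeV

7.46 MeV/nucleon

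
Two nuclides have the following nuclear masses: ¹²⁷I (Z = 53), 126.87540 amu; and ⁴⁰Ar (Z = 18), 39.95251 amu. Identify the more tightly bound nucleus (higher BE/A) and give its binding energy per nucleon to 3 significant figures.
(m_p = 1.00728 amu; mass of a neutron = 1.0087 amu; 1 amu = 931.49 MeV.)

⁴⁰Ar; 8.61 MeV/nucleon

¹²⁷I: Σm = 53(1.00728) + 74(1.0087) = 128.02964 amu; Δm = 1.15424 amu; E_B = 1075.2 MeV; E_B/A = 8.466 MeV
⁴⁰Ar: Σm = 18(1.00728) + 22(1.0087) = 40.32244 amu; Δm = 0.36993 amu; E_B = 344.586 MeV; E_B/A = 8.6147 MeV
⁴⁰Ar has the higher binding energy per nucleon, so it is the more tightly bound nucleus.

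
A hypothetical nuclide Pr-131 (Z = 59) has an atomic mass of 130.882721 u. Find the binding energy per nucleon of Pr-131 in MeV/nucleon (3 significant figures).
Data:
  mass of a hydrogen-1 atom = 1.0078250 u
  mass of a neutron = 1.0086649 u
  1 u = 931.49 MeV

8.55 MeV/nucleon

Z = 59, so N = A − Z = 131 − 59 = 72.
Mass of separated nucleons = 59(1.0078250) + 72(1.0086649) = 59.4616750 + 72.6238728 = 132.0855478 u
Mass defect Δm = 132.0855478 − 130.882721 = 1.2028268 u
E_B = 1.2028268 × 931.49 = 1120.42 MeV
Dividing by A = 131 gives 8.553 MeV per nucleon.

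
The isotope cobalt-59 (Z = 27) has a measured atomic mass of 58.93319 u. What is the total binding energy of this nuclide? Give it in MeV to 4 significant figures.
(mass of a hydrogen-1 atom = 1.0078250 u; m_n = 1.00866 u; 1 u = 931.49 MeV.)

517.2 MeV

Mass of separated nucleons = 27(1.0078250) + 32(1.00866) = 27.2112750 + 32.27712 = 59.4883950 u
Δm = 59.4883950 − 58.93319 = 0.5552050 u
E_B = 0.5552050 × 931.49 = 517.168 MeV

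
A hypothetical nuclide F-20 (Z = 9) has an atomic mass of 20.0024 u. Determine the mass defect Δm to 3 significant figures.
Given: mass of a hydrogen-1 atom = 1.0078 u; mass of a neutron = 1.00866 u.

Total constituent mass: 9 × 1.0078 + 11 × 1.00866 = 20.16546 u
Δm = 20.16546 − 20.0024 = 0.16306 u

0.163 u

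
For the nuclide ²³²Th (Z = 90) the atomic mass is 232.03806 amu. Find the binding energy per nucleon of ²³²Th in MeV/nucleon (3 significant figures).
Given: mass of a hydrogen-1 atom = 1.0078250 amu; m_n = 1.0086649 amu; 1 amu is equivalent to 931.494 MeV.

7.61 MeV/nucleon

With 90 protons and 142 neutrons (A = 232):
Mass of separated nucleons = 90(1.0078250) + 142(1.0086649) = 90.7042500 + 143.2304158 = 233.9346658 amu
The mass defect is 233.9346658 − 232.03806 = 1.8966058 amu.
E_B = 1.8966058 × 931.494 = 1766.677 MeV
Dividing by A = 232 gives 7.61499 MeV per nucleon.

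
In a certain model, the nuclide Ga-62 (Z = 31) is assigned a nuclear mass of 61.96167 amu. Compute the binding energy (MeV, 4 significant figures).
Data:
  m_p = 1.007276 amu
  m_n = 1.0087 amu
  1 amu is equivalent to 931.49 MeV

497.0 MeV

Mass of separated nucleons = 31(1.007276) + 31(1.0087) = 31.225556 + 31.2697 = 62.495256 amu
Mass defect Δm = 62.495256 − 61.96167 = 0.533586 amu
Binding energy = Δm·c² = 0.533586 × 931.49 MeV/amu = 497.030 MeV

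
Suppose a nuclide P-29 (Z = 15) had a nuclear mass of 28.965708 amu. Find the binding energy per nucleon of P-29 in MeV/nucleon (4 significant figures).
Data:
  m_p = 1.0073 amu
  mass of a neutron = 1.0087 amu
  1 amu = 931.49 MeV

Σm = 15·m_p + 14·m_n = 15.1095 + 14.1218 = 29.2313 amu
Mass defect Δm = 29.2313 − 28.965708 = 0.265592 amu
Converting to energy: 0.265592 amu × 931.49 MeV/amu = 247.396 MeV
Dividing by A = 29 gives 8.531 MeV per nucleon.

8.531 MeV/nucleon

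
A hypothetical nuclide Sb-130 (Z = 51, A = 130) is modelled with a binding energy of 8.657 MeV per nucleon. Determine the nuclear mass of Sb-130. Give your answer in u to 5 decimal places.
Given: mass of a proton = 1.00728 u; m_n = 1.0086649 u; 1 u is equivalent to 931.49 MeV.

129.84762 u

Total binding energy = 130 × 8.657 = 1125.410 MeV
Mass defect = 1125.410 MeV / (931.49 MeV/u) = 1.2081826 u
Constituent mass = 51(1.00728) + 79(1.0086649) = 131.0558071 u
Nuclear mass = 131.0558071 − 1.2081826 = 129.8476245 u ≈ 129.84762 u (to 5 decimal places)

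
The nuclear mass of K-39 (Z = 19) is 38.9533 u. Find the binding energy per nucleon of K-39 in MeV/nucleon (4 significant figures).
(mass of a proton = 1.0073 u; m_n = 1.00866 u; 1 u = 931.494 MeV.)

8.565 MeV/nucleon

Z = 19, so N = A − Z = 39 − 19 = 20.
Mass of separated nucleons = 19(1.0073) + 20(1.00866) = 19.1387 + 20.17320 = 39.31190 u
The mass defect is 39.31190 − 38.9533 = 0.35860 u.
Converting to energy: 0.35860 u × 931.494 MeV/u = 334.034 MeV
Dividing by A = 39 gives 8.565 MeV per nucleon.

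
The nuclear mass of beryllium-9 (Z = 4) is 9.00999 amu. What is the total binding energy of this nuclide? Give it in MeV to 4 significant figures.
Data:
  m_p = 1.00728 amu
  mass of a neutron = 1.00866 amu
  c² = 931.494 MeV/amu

With 4 protons and 5 neutrons (A = 9):
Total constituent mass: 4 × 1.00728 + 5 × 1.00866 = 9.07242 amu
Mass defect Δm = 9.07242 − 9.00999 = 0.06243 amu
Binding energy = Δm·c² = 0.06243 × 931.494 MeV/amu = 58.1532 MeV

58.15 MeV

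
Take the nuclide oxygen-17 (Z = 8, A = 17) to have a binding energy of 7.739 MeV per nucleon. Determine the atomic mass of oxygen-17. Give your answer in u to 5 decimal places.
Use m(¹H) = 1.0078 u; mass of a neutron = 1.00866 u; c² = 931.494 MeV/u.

Total binding energy = 17 × 7.739 = 131.563 MeV
Mass defect = 131.563 MeV / (931.494 MeV/u) = 0.1412387 u
Constituent mass = 8(1.0078) + 9(1.00866) = 17.14034 u
Atomic mass = 17.14034 − 0.1412387 = 16.9991013 u ≈ 16.99910 u (to 5 decimal places)

16.99910 u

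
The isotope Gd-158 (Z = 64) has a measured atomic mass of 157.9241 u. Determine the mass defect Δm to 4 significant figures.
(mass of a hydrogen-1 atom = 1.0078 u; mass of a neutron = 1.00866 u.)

1.389 u

Total constituent mass: 64 × 1.0078 + 94 × 1.00866 = 159.31324 u
Mass defect Δm = 159.31324 − 157.9241 = 1.38914 u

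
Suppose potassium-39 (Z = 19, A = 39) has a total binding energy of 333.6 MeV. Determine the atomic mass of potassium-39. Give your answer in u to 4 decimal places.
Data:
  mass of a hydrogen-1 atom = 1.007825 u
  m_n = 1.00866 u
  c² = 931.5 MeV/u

Mass defect = 333.6 MeV / (931.5 MeV/u) = 0.358132 u
Constituent mass = 19(1.007825) + 20(1.00866) = 39.321875 u
Atomic mass = 39.321875 − 0.358132 = 38.963743 u ≈ 38.9637 u (to 4 decimal places)

38.9637 u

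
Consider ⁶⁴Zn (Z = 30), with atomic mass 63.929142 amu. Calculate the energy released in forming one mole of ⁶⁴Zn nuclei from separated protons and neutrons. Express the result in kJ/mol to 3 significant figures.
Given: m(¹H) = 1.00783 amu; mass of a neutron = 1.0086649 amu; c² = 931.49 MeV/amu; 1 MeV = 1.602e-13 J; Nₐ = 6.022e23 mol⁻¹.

With 30 protons and 34 neutrons (A = 64):
Σm = 30·m(¹H) + 34·m_n = 30.23490 + 34.2946066 = 64.5295066 amu
Mass defect Δm = 64.5295066 − 63.929142 = 0.6003646 amu
Converting to energy: 0.6003646 amu × 931.49 MeV/amu = 559.234 MeV
Per nucleus in joules: 559.234 MeV × 1.602e-13 J/MeV = 8.9589e-11 J
Per mole: 8.9589e-11 J × 6.022e23 mol⁻¹ = 5.3950e+13 J/mol

5.40e+10 kJ/mol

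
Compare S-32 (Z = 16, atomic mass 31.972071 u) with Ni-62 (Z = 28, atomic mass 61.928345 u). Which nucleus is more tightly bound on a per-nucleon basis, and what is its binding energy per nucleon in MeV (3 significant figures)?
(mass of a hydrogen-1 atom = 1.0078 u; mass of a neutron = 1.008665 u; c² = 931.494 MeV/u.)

Ni-62; 8.78 MeV/nucleon

S-32: Σm = 16(1.0078) + 16(1.008665) = 32.263440 u; Δm = 0.291369 u; E_B = 271.41 MeV; E_B/A = 8.482 MeV
Ni-62: Σm = 28(1.0078) + 34(1.008665) = 62.513010 u; Δm = 0.584665 u; E_B = 544.61 MeV; E_B/A = 8.784 MeV
Ni-62 has the higher binding energy per nucleon, so it is the more tightly bound nucleus.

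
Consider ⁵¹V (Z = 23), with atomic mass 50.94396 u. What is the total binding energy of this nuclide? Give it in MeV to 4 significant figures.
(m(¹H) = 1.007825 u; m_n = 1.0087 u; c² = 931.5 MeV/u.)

446.8 MeV

With 23 protons and 28 neutrons (A = 51):
Mass of separated nucleons = 23(1.007825) + 28(1.0087) = 23.179975 + 28.2436 = 51.423575 u
Mass defect Δm = 51.423575 − 50.94396 = 0.479615 u
Converting to energy: 0.479615 u × 931.5 MeV/u = 446.761 MeV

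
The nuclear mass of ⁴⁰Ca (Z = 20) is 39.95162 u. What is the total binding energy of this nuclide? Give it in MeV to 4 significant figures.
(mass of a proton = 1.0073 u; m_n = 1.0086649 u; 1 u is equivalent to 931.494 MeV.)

The nucleus contains 20 protons and 40 − 20 = 20 neutrons.
Mass of separated nucleons = 20(1.0073) + 20(1.0086649) = 20.1460 + 20.1732980 = 40.3192980 u
The mass defect is 40.3192980 − 39.95162 = 0.3676780 u.
Binding energy = Δm·c² = 0.3676780 × 931.494 MeV/u = 342.490 MeV

342.5 MeV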